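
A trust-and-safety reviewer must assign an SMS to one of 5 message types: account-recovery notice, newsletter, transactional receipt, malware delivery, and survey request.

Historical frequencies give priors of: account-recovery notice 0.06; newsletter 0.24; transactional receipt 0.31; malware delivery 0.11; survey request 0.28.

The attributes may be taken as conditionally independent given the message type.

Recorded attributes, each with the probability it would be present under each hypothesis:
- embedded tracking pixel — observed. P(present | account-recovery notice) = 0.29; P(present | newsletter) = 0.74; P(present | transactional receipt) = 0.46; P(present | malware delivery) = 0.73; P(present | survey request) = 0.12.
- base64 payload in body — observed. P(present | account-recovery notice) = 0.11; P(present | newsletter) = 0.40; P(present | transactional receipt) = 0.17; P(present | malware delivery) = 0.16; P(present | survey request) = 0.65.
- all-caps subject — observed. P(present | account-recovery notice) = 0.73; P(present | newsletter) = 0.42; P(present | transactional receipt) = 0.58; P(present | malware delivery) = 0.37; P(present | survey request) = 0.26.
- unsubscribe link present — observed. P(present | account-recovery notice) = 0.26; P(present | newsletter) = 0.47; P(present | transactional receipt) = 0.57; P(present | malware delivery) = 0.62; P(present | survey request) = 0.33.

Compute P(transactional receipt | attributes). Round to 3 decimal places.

By Bayes' rule with conditional independence, the unnormalized weight for each hypothesis is prior × ∏ likelihoods:
  account-recovery notice: 0.06 × 0.29 × 0.11 × 0.73 × 0.26 = 0.00036328
  newsletter: 0.24 × 0.74 × 0.40 × 0.42 × 0.47 = 0.014023
  transactional receipt: 0.31 × 0.46 × 0.17 × 0.58 × 0.57 = 0.0080144
  malware delivery: 0.11 × 0.73 × 0.16 × 0.37 × 0.62 = 0.0029473
  survey request: 0.28 × 0.12 × 0.65 × 0.26 × 0.33 = 0.0018739
Normalizing constant Z = 0.00036328 + 0.014023 + 0.0080144 + 0.0029473 + 0.0018739 = 0.027222.
P(transactional receipt | evidence) = 0.0080144 / 0.027222 ≈ 0.294.

0.294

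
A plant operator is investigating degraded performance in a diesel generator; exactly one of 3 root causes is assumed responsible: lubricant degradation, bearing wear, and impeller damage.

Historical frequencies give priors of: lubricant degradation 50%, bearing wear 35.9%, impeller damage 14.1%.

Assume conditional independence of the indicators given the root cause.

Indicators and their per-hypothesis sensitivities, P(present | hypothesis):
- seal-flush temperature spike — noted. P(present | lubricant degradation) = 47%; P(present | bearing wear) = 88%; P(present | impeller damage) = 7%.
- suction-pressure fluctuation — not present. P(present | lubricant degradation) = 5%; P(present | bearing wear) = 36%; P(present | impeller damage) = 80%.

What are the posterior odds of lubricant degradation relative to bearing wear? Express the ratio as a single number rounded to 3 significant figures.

Posterior odds equal prior odds times the likelihood ratio; only the two competing hypotheses matter (using 1 − P(present | H) for each absent indicator).
  lubricant degradation: 0.500 × 0.47 × (1 − 0.05) = 0.22325
  bearing wear: 0.359 × 0.88 × (1 − 0.36) = 0.20219
Odds(lubricant degradation : bearing wear) = 0.22325 / 0.20219 ≈ 1.10.

1.10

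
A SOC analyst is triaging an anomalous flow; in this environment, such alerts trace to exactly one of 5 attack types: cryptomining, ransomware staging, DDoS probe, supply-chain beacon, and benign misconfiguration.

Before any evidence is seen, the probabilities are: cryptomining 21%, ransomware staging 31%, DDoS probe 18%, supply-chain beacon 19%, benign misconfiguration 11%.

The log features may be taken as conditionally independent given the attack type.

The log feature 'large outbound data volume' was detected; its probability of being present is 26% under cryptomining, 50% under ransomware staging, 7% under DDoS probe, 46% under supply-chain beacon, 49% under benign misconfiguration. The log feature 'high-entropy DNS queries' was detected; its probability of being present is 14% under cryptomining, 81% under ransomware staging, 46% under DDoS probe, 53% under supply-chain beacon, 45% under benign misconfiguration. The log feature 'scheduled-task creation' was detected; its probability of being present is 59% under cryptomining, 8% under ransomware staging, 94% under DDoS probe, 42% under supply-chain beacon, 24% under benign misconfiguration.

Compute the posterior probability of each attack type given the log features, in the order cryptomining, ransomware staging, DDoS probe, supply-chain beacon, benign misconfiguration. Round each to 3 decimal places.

By Bayes' rule with conditional independence, the unnormalized weight for each hypothesis is prior × ∏ likelihoods:
  cryptomining: 0.21 × 0.26 × 0.14 × 0.59 = 0.00451
  ransomware staging: 0.31 × 0.50 × 0.81 × 0.08 = 0.010044
  DDoS probe: 0.18 × 0.07 × 0.46 × 0.94 = 0.0054482
  supply-chain beacon: 0.19 × 0.46 × 0.53 × 0.42 = 0.019455
  benign misconfiguration: 0.11 × 0.49 × 0.45 × 0.24 = 0.0058212
Normalizing constant Z = 0.00451 + 0.010044 + 0.0054482 + 0.019455 + 0.0058212 = 0.045279.
P(cryptomining | evidence) = 0.00451 / 0.045279 ≈ 0.100
P(ransomware staging | evidence) = 0.010044 / 0.045279 ≈ 0.222
P(DDoS probe | evidence) = 0.0054482 / 0.045279 ≈ 0.120
P(supply-chain beacon | evidence) = 0.019455 / 0.045279 ≈ 0.430
P(benign misconfiguration | evidence) = 0.0058212 / 0.045279 ≈ 0.129

0.100, 0.222, 0.120, 0.430, 0.129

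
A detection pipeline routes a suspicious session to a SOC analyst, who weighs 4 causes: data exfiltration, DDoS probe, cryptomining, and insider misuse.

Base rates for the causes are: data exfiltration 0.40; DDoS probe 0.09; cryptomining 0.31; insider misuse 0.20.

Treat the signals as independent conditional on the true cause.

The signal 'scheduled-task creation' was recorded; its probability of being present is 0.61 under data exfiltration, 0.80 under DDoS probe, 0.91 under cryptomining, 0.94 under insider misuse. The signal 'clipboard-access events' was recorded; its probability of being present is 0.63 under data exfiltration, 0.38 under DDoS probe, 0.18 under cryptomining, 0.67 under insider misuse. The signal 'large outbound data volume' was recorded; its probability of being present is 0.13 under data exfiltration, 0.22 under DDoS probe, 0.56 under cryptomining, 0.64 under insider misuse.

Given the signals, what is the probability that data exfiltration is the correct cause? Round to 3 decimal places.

By Bayes' rule with conditional independence, the unnormalized weight for each hypothesis is prior × ∏ likelihoods:
  data exfiltration: 0.40 × 0.61 × 0.63 × 0.13 = 0.019984
  DDoS probe: 0.09 × 0.80 × 0.38 × 0.22 = 0.0060192
  cryptomining: 0.31 × 0.91 × 0.18 × 0.56 = 0.028436
  insider misuse: 0.20 × 0.94 × 0.67 × 0.64 = 0.080614
The unnormalized weights sum to 0.13505.
P(data exfiltration | evidence) = 0.019984 / 0.13505 ≈ 0.148.

0.148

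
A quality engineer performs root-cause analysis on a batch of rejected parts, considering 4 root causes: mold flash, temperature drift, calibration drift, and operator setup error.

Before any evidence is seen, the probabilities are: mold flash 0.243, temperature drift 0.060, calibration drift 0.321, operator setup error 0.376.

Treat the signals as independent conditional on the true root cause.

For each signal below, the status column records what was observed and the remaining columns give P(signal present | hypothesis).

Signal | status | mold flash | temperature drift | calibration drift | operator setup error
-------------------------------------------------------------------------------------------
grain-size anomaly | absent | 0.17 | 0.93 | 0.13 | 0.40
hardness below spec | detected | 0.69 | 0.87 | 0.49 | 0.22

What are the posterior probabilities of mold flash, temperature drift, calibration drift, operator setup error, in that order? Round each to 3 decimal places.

0.423, 0.011, 0.416, 0.151

Multiply each prior by the joint likelihood of the signal pattern (using 1 − P(present | H) for each absent signal):
  mold flash: 0.243 × (1 − 0.17) × 0.69 = 0.13917
  temperature drift: 0.060 × (1 − 0.93) × 0.87 = 0.003654
  calibration drift: 0.321 × (1 − 0.13) × 0.49 = 0.13684
  operator setup error: 0.376 × (1 − 0.40) × 0.22 = 0.049632
The unnormalized weights sum to 0.32929.
P(mold flash | evidence) = 0.13917 / 0.32929 ≈ 0.423
P(temperature drift | evidence) = 0.003654 / 0.32929 ≈ 0.011
P(calibration drift | evidence) = 0.13684 / 0.32929 ≈ 0.416
P(operator setup error | evidence) = 0.049632 / 0.32929 ≈ 0.151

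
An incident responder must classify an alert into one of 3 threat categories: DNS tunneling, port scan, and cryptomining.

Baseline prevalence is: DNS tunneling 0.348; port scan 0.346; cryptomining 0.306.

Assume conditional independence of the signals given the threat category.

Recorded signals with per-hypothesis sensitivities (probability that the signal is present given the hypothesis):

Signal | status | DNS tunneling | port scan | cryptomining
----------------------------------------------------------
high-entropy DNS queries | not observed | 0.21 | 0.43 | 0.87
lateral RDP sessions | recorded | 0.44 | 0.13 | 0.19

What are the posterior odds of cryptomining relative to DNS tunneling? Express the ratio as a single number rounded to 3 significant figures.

0.0625

Unnormalized posterior weight (prior times the signal likelihoods) for each of the two hypotheses (using 1 − P(present | H) for each absent signal):
  cryptomining: 0.306 × (1 − 0.87) × 0.19 = 0.0075582
  DNS tunneling: 0.348 × (1 − 0.21) × 0.44 = 0.12096
Odds(cryptomining : DNS tunneling) = 0.0075582 / 0.12096 ≈ 0.0625.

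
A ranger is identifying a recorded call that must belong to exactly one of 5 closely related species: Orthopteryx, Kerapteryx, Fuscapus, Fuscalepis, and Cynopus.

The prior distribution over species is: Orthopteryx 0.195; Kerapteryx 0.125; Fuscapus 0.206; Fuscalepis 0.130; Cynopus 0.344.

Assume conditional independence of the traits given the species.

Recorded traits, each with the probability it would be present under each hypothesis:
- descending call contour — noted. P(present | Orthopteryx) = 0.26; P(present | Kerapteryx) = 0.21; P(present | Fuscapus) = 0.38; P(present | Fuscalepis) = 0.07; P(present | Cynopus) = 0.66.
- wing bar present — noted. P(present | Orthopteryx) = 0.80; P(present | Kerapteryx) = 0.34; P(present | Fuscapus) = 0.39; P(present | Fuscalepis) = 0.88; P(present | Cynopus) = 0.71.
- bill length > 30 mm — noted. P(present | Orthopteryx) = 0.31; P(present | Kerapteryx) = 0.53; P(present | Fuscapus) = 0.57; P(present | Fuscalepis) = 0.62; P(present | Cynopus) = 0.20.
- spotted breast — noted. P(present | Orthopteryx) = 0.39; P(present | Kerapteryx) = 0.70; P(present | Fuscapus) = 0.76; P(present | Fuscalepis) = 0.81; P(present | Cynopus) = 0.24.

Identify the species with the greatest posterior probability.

By Bayes' rule with conditional independence, the unnormalized weight for each hypothesis is prior × ∏ likelihoods:
  Orthopteryx: 0.195 × 0.26 × 0.80 × 0.31 × 0.39 = 0.0049037
  Kerapteryx: 0.125 × 0.21 × 0.34 × 0.53 × 0.70 = 0.0033112
  Fuscapus: 0.206 × 0.38 × 0.39 × 0.57 × 0.76 = 0.013225
  Fuscalepis: 0.130 × 0.07 × 0.88 × 0.62 × 0.81 = 0.0040216
  Cynopus: 0.344 × 0.66 × 0.71 × 0.20 × 0.24 = 0.0077375
Marginal likelihood of the evidence = 0.033199.
P(Orthopteryx | evidence) ≈ 0.0049037 / 0.033199 ≈ 0.148
P(Kerapteryx | evidence) ≈ 0.0033112 / 0.033199 ≈ 0.100
P(Fuscapus | evidence) ≈ 0.013225 / 0.033199 ≈ 0.398
P(Fuscalepis | evidence) ≈ 0.0040216 / 0.033199 ≈ 0.121
P(Cynopus | evidence) ≈ 0.0077375 / 0.033199 ≈ 0.233
The largest is 0.398, so Fuscapus is most probable.

Fuscapus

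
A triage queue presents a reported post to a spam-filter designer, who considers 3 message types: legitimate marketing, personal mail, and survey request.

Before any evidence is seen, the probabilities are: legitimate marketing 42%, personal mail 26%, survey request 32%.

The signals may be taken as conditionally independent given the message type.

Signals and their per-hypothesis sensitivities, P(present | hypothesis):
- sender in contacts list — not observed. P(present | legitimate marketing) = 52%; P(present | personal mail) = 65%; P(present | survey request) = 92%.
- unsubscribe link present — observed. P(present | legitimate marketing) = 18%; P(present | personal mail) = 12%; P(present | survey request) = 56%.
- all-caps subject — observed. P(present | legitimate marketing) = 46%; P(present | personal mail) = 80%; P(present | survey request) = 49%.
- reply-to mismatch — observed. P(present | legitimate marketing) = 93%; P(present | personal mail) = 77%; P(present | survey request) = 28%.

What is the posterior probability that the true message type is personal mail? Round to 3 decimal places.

For each hypothesis, the unnormalized posterior weight is prior × product of the signal likelihoods (using 1 − P(present | H) for each absent signal):
  legitimate marketing: 0.42 × (1 − 0.52) × 0.18 × 0.46 × 0.93 = 0.015524
  personal mail: 0.26 × (1 − 0.65) × 0.12 × 0.80 × 0.77 = 0.0067267
  survey request: 0.32 × (1 − 0.92) × 0.56 × 0.49 × 0.28 = 0.0019669
The unnormalized weights sum to 0.024218.
P(personal mail | evidence) = 0.0067267 / 0.024218 ≈ 0.278.

0.278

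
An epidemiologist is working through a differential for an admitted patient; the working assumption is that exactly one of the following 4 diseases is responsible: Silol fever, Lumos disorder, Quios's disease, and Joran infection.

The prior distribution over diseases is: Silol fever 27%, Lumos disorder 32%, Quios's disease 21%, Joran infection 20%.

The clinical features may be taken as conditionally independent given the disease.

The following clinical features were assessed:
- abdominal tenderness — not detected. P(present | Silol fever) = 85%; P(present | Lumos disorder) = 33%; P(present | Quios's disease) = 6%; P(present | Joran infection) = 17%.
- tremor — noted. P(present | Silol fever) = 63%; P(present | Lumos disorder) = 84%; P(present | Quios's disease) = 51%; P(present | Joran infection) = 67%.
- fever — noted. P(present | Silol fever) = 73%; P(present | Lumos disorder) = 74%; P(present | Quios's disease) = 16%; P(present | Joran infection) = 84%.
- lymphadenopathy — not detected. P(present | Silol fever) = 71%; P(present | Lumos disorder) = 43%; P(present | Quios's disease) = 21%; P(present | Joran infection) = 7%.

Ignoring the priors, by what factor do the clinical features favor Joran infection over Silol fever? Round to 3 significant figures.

21.7

Take the product of per-clinical feature likelihoods under each hypothesis (using 1 − P(present | H) for each absent clinical feature), then divide.
  Joran infection: (1 − 0.17) × 0.67 × 0.84 × (1 − 0.07) = 0.43443
  Silol fever: (1 − 0.85) × 0.63 × 0.73 × (1 − 0.71) = 0.020006
Bayes factor = 0.43443 / 0.020006 ≈ 21.7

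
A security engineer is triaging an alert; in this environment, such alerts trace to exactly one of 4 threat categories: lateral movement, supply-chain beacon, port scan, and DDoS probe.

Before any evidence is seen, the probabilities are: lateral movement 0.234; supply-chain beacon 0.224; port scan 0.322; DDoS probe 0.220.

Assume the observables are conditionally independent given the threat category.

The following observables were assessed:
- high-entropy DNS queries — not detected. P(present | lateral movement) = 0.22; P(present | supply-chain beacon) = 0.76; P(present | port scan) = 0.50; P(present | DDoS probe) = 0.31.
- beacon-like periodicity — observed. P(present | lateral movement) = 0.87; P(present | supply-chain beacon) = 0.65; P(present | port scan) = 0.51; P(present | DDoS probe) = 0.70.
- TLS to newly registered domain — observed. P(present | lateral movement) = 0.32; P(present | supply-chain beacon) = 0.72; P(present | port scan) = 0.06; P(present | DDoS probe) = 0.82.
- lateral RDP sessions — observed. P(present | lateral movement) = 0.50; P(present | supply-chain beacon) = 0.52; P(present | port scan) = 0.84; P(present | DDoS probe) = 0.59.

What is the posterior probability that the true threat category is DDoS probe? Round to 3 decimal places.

By Bayes' rule with conditional independence, the unnormalized weight for each hypothesis is prior × ∏ likelihoods (using 1 − P(present | H) for each absent observable):
  lateral movement: 0.234 × (1 − 0.22) × 0.87 × 0.32 × 0.50 = 0.025407
  supply-chain beacon: 0.224 × (1 − 0.76) × 0.65 × 0.72 × 0.52 = 0.013083
  port scan: 0.322 × (1 − 0.50) × 0.51 × 0.06 × 0.84 = 0.0041383
  DDoS probe: 0.220 × (1 − 0.31) × 0.70 × 0.82 × 0.59 = 0.051409
The unnormalized weights sum to 0.094037.
P(DDoS probe | evidence) = 0.051409 / 0.094037 ≈ 0.547.

0.547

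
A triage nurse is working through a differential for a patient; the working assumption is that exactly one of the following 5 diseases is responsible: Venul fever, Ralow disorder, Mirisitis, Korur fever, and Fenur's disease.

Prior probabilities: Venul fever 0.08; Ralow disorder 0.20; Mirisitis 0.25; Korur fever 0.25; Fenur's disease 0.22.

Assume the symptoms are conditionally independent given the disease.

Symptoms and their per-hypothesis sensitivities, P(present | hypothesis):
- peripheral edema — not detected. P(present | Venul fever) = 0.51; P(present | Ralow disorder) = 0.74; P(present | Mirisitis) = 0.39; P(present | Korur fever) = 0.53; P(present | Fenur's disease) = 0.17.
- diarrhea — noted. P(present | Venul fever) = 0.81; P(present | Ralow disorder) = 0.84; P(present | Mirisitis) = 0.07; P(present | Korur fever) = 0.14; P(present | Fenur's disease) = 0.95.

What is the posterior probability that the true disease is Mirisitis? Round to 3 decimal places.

0.039

By Bayes' rule with conditional independence, the unnormalized weight for each hypothesis is prior × ∏ likelihoods (using 1 − P(present | H) for each absent symptom):
  Venul fever: 0.08 × (1 − 0.51) × 0.81 = 0.031752
  Ralow disorder: 0.20 × (1 − 0.74) × 0.84 = 0.04368
  Mirisitis: 0.25 × (1 − 0.39) × 0.07 = 0.010675
  Korur fever: 0.25 × (1 − 0.53) × 0.14 = 0.01645
  Fenur's disease: 0.22 × (1 − 0.17) × 0.95 = 0.17347
Marginal likelihood of the evidence = 0.27603.
P(Mirisitis | evidence) = 0.010675 / 0.27603 ≈ 0.039.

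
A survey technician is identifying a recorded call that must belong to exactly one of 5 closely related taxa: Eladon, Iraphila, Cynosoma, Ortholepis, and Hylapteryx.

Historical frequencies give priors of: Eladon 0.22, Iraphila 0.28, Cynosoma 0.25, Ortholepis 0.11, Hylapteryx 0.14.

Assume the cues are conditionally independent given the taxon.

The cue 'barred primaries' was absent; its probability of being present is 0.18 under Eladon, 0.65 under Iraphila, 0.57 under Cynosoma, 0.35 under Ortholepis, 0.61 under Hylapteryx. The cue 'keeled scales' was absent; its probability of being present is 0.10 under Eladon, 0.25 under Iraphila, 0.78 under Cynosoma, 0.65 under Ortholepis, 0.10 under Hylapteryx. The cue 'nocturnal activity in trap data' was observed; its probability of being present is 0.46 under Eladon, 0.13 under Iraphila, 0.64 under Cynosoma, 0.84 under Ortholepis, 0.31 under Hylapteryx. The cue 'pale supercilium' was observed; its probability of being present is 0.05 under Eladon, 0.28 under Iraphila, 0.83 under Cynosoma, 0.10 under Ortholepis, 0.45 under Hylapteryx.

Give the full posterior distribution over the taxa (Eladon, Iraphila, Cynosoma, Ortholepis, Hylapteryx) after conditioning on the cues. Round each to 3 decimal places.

0.134, 0.096, 0.450, 0.075, 0.245

Multiply each prior by the joint likelihood of the cue pattern (using 1 − P(present | H) for each absent cue):
  Eladon: 0.22 × (1 − 0.18) × (1 − 0.10) × 0.46 × 0.05 = 0.0037343
  Iraphila: 0.28 × (1 − 0.65) × (1 − 0.25) × 0.13 × 0.28 = 0.0026754
  Cynosoma: 0.25 × (1 − 0.57) × (1 − 0.78) × 0.64 × 0.83 = 0.012563
  Ortholepis: 0.11 × (1 − 0.35) × (1 − 0.65) × 0.84 × 0.10 = 0.0021021
  Hylapteryx: 0.14 × (1 − 0.61) × (1 − 0.10) × 0.31 × 0.45 = 0.006855
Marginal likelihood of the evidence = 0.02793.
P(Eladon | evidence) = 0.0037343 / 0.02793 ≈ 0.134
P(Iraphila | evidence) = 0.0026754 / 0.02793 ≈ 0.096
P(Cynosoma | evidence) = 0.012563 / 0.02793 ≈ 0.450
P(Ortholepis | evidence) = 0.0021021 / 0.02793 ≈ 0.075
P(Hylapteryx | evidence) = 0.006855 / 0.02793 ≈ 0.245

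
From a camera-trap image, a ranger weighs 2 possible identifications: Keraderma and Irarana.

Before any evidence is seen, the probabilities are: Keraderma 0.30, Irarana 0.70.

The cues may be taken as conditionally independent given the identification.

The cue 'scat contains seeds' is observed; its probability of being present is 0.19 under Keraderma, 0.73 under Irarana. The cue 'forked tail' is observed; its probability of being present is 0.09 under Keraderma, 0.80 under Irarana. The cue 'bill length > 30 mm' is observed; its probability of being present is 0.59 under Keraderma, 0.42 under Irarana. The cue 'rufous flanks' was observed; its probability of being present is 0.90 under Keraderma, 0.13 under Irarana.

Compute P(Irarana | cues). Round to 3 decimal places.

0.891

Multiply each prior by the joint likelihood of the cue pattern:
  Keraderma: 0.30 × 0.19 × 0.09 × 0.59 × 0.90 = 0.002724
  Irarana: 0.70 × 0.73 × 0.80 × 0.42 × 0.13 = 0.02232
Normalizing constant Z = 0.002724 + 0.02232 = 0.025045.
P(Irarana | evidence) = 0.02232 / 0.025045 ≈ 0.891.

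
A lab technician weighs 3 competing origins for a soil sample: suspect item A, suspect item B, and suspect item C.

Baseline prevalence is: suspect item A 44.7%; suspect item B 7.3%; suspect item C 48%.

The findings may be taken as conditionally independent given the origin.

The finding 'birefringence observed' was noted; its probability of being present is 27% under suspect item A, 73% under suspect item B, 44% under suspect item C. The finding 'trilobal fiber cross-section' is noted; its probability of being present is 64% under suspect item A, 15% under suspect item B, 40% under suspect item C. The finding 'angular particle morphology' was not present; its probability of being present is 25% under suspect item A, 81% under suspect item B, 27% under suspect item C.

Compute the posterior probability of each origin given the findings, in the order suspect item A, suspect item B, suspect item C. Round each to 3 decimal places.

0.478, 0.013, 0.509

Multiply each prior by the joint likelihood of the evidence pattern (using 1 − P(present | H) for each absent finding):
  suspect item A: 0.447 × 0.27 × 0.64 × (1 − 0.25) = 0.057931
  suspect item B: 0.073 × 0.73 × 0.15 × (1 − 0.81) = 0.0015188
  suspect item C: 0.480 × 0.44 × 0.40 × (1 − 0.27) = 0.06167
The unnormalized weights sum to 0.12112.
P(suspect item A | evidence) = 0.057931 / 0.12112 ≈ 0.478
P(suspect item B | evidence) = 0.0015188 / 0.12112 ≈ 0.013
P(suspect item C | evidence) = 0.06167 / 0.12112 ≈ 0.509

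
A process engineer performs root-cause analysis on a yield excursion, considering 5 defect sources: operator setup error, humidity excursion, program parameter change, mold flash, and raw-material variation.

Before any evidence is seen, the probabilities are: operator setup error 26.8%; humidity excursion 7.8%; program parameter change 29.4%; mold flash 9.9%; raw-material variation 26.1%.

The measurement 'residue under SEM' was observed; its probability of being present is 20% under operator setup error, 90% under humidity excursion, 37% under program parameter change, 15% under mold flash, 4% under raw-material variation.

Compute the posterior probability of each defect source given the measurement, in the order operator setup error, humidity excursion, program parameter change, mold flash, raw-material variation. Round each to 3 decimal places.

0.208, 0.272, 0.422, 0.058, 0.040

For each hypothesis, the unnormalized posterior weight is prior × likelihood:
  operator setup error: 0.268 × 0.20 = 0.0536
  humidity excursion: 0.078 × 0.90 = 0.0702
  program parameter change: 0.294 × 0.37 = 0.10878
  mold flash: 0.099 × 0.15 = 0.01485
  raw-material variation: 0.261 × 0.04 = 0.01044
Normalizing constant Z = 0.0536 + 0.0702 + 0.10878 + 0.01485 + 0.01044 = 0.25787.
P(operator setup error | evidence) = 0.0536 / 0.25787 ≈ 0.208
P(humidity excursion | evidence) = 0.0702 / 0.25787 ≈ 0.272
P(program parameter change | evidence) = 0.10878 / 0.25787 ≈ 0.422
P(mold flash | evidence) = 0.01485 / 0.25787 ≈ 0.058
P(raw-material variation | evidence) = 0.01044 / 0.25787 ≈ 0.040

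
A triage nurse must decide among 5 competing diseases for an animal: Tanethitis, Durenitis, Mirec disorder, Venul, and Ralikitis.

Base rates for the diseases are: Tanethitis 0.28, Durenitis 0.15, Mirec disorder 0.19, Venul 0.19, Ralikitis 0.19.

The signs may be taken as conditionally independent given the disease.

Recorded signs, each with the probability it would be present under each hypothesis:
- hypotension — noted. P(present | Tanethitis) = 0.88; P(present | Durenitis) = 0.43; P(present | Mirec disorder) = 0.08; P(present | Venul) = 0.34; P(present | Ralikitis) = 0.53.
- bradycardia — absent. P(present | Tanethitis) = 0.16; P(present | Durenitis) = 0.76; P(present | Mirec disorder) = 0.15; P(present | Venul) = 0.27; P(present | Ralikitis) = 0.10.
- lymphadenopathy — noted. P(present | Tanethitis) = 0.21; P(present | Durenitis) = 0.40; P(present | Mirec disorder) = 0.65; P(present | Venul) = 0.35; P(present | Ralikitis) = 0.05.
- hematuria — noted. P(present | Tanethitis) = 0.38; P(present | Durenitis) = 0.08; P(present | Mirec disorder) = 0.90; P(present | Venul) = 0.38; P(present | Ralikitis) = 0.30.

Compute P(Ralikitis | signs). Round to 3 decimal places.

0.042

For each hypothesis, the unnormalized posterior weight is prior × product of the sign likelihoods (using 1 − P(present | H) for each absent sign):
  Tanethitis: 0.28 × 0.88 × (1 − 0.16) × 0.21 × 0.38 = 0.016517
  Durenitis: 0.15 × 0.43 × (1 − 0.76) × 0.40 × 0.08 = 0.00049536
  Mirec disorder: 0.19 × 0.08 × (1 − 0.15) × 0.65 × 0.90 = 0.0075582
  Venul: 0.19 × 0.34 × (1 − 0.27) × 0.35 × 0.38 = 0.006272
  Ralikitis: 0.19 × 0.53 × (1 − 0.10) × 0.05 × 0.30 = 0.0013595
Marginal likelihood of the evidence = 0.032202.
P(Ralikitis | evidence) = 0.0013595 / 0.032202 ≈ 0.042.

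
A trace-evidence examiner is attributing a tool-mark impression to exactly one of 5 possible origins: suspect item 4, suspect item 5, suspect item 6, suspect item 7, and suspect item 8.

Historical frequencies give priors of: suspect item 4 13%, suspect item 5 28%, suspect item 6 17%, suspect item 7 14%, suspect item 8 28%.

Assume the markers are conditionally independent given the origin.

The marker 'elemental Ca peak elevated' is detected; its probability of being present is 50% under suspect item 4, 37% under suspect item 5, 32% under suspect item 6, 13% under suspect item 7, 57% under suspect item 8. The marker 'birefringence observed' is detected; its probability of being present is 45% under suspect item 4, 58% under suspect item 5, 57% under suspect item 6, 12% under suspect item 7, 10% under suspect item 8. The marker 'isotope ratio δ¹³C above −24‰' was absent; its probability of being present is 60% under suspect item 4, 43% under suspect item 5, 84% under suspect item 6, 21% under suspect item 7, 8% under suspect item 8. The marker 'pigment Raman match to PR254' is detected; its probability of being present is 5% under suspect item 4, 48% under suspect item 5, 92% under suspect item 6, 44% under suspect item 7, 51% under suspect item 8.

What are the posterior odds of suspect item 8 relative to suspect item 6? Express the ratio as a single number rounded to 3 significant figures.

1.64

The normalizing constant cancels in an odds ratio, so compute prior × likelihood for the two hypotheses only (using 1 − P(present | H) for each absent marker):
  suspect item 8: 0.28 × 0.57 × 0.10 × (1 − 0.08) × 0.51 = 0.0074884
  suspect item 6: 0.17 × 0.32 × 0.57 × (1 − 0.84) × 0.92 = 0.0045644
Posterior odds = 0.0074884 / 0.0045644 ≈ 1.64.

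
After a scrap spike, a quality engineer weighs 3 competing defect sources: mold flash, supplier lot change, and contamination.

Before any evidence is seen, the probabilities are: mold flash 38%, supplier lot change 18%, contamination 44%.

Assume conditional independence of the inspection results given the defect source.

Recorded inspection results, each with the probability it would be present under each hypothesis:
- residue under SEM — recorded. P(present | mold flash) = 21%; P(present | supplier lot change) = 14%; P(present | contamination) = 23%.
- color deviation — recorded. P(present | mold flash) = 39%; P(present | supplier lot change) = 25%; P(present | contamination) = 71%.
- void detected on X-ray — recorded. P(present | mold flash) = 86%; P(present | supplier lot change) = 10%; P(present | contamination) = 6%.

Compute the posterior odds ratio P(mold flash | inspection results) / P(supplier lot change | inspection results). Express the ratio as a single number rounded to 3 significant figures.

Posterior odds equal prior odds times the likelihood ratio; only the two competing hypotheses matter.
  mold flash: 0.38 × 0.21 × 0.39 × 0.86 = 0.026765
  supplier lot change: 0.18 × 0.14 × 0.25 × 0.10 = 0.00063
Posterior odds = 0.026765 / 0.00063 ≈ 42.5.

42.5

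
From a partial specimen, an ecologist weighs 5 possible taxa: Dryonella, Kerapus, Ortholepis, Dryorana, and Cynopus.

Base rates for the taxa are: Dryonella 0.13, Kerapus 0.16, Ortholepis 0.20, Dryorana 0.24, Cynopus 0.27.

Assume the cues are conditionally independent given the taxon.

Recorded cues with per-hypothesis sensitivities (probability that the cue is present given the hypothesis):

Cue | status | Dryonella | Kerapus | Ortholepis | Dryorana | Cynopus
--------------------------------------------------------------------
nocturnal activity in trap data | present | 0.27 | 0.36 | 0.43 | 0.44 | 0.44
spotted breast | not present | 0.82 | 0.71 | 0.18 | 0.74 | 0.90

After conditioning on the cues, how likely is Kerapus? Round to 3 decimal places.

For each hypothesis, the unnormalized posterior weight is prior × product of the cue likelihoods (using 1 − P(present | H) for each absent cue):
  Dryonella: 0.13 × 0.27 × (1 − 0.82) = 0.006318
  Kerapus: 0.16 × 0.36 × (1 − 0.71) = 0.016704
  Ortholepis: 0.20 × 0.43 × (1 − 0.18) = 0.07052
  Dryorana: 0.24 × 0.44 × (1 − 0.74) = 0.027456
  Cynopus: 0.27 × 0.44 × (1 − 0.90) = 0.01188
Normalizing constant Z = 0.006318 + 0.016704 + 0.07052 + 0.027456 + 0.01188 = 0.13288.
P(Kerapus | evidence) = 0.016704 / 0.13288 ≈ 0.126.

0.126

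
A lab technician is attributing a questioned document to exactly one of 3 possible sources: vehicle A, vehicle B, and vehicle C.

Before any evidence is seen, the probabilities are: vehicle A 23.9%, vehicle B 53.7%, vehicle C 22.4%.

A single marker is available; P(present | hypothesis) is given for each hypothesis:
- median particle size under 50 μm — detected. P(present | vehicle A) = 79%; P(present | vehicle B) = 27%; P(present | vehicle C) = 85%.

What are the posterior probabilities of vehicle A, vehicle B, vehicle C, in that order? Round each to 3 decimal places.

Multiply each prior by the likelihood of the marker:
  vehicle A: 0.239 × 0.79 = 0.18881
  vehicle B: 0.537 × 0.27 = 0.14499
  vehicle C: 0.224 × 0.85 = 0.1904
Normalizing constant Z = 0.18881 + 0.14499 + 0.1904 = 0.5242.
P(vehicle A | evidence) = 0.18881 / 0.5242 ≈ 0.360
P(vehicle B | evidence) = 0.14499 / 0.5242 ≈ 0.277
P(vehicle C | evidence) = 0.1904 / 0.5242 ≈ 0.363

0.360, 0.277, 0.363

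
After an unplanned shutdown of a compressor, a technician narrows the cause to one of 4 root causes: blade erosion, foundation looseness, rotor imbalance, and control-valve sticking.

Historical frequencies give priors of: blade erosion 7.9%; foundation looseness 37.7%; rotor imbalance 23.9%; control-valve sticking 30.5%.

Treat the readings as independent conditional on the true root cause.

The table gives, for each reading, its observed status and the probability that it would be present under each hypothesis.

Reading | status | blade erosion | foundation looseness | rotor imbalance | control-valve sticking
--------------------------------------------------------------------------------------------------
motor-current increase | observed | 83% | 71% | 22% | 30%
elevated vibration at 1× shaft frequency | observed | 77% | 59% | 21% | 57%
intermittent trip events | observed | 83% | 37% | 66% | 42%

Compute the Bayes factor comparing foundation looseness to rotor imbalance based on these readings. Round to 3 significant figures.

Joint likelihood of the reading pattern under each hypothesis:
  foundation looseness: 0.71 × 0.59 × 0.37 = 0.15499
  rotor imbalance: 0.22 × 0.21 × 0.66 = 0.030492
Bayes factor = 0.15499 / 0.030492 ≈ 5.08

5.08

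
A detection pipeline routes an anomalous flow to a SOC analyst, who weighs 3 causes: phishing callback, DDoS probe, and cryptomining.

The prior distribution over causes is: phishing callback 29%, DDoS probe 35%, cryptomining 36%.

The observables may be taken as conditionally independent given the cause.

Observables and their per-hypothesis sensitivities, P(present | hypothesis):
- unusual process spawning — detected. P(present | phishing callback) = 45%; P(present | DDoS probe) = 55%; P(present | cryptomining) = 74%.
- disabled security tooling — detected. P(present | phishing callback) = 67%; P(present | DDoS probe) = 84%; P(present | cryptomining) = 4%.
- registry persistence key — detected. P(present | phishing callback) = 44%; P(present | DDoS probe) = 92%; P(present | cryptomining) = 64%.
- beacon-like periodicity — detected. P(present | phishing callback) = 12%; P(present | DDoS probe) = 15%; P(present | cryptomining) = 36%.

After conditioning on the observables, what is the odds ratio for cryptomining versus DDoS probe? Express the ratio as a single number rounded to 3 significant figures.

Posterior odds equal prior odds times the likelihood ratio; only the two competing hypotheses matter.
  cryptomining: 0.36 × 0.74 × 0.04 × 0.64 × 0.36 = 0.0024551
  DDoS probe: 0.35 × 0.55 × 0.84 × 0.92 × 0.15 = 0.022315
Odds(cryptomining : DDoS probe) = 0.0024551 / 0.022315 ≈ 0.110.

0.110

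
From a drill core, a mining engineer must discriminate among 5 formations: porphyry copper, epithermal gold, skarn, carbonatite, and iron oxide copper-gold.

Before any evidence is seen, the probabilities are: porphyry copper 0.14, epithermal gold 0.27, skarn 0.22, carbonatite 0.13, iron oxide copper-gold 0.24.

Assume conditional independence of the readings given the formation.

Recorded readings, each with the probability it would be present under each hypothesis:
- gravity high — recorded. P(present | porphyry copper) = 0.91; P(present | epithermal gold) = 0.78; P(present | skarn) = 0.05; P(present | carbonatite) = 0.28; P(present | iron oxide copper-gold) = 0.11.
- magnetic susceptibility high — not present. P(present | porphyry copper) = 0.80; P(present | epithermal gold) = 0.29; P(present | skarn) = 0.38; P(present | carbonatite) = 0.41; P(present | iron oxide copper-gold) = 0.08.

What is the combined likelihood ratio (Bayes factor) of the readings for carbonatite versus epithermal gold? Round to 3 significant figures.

0.298

Take the product of per-reading likelihoods under each hypothesis (using 1 − P(present | H) for each absent reading), then divide.
  carbonatite: 0.28 × (1 − 0.41) = 0.1652
  epithermal gold: 0.78 × (1 − 0.29) = 0.5538
Bayes factor = 0.1652 / 0.5538 ≈ 0.298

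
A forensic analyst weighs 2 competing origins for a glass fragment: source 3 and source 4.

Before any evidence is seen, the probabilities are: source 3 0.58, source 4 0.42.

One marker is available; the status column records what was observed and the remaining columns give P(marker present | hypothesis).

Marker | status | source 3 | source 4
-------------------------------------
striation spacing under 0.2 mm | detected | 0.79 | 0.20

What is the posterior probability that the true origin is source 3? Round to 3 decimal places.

Multiply each prior by the likelihood of the marker:
  source 3: 0.58 × 0.79 = 0.4582
  source 4: 0.42 × 0.20 = 0.084
The unnormalized weights sum to 0.5422.
P(source 3 | evidence) = 0.4582 / 0.5422 ≈ 0.845.

0.845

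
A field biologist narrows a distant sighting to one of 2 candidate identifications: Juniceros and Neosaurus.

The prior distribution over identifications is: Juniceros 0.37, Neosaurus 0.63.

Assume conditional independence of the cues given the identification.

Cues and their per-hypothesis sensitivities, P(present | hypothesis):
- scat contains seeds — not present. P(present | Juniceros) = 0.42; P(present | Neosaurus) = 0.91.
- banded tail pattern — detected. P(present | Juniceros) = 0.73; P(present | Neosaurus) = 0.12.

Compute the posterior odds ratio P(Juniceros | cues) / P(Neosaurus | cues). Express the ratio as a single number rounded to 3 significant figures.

23.0

The normalizing constant cancels in an odds ratio, so compute prior × likelihood for the two hypotheses only (using 1 − P(present | H) for each absent cue):
  Juniceros: 0.37 × (1 − 0.42) × 0.73 = 0.15666
  Neosaurus: 0.63 × (1 − 0.91) × 0.12 = 0.006804
Odds(Juniceros : Neosaurus) = 0.15666 / 0.006804 ≈ 23.0.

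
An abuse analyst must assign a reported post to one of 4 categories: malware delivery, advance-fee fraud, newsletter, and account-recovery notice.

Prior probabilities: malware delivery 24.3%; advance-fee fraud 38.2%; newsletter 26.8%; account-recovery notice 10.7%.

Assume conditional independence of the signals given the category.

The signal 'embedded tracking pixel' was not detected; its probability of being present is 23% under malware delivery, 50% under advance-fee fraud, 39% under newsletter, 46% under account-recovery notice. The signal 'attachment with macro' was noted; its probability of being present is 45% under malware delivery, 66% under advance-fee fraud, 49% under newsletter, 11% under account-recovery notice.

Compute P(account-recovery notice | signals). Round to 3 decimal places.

By Bayes' rule with conditional independence, the unnormalized weight for each hypothesis is prior × ∏ likelihoods (using 1 − P(present | H) for each absent signal):
  malware delivery: 0.243 × (1 − 0.23) × 0.45 = 0.084199
  advance-fee fraud: 0.382 × (1 − 0.50) × 0.66 = 0.12606
  newsletter: 0.268 × (1 − 0.39) × 0.49 = 0.080105
  account-recovery notice: 0.107 × (1 − 0.46) × 0.11 = 0.0063558
The unnormalized weights sum to 0.29672.
P(account-recovery notice | evidence) = 0.0063558 / 0.29672 ≈ 0.021.

0.021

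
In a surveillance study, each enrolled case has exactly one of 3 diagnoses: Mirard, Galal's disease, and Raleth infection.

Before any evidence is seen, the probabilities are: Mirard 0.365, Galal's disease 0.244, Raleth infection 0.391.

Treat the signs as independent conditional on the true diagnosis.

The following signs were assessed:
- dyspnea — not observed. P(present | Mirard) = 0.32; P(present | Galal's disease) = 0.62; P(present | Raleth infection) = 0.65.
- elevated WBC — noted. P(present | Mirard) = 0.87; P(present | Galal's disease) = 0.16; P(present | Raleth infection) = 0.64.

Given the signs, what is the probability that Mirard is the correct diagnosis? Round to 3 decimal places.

0.678

By Bayes' rule with conditional independence, the unnormalized weight for each hypothesis is prior × ∏ likelihoods (using 1 − P(present | H) for each absent sign):
  Mirard: 0.365 × (1 − 0.32) × 0.87 = 0.21593
  Galal's disease: 0.244 × (1 − 0.62) × 0.16 = 0.014835
  Raleth infection: 0.391 × (1 − 0.65) × 0.64 = 0.087584
Marginal likelihood of the evidence = 0.31835.
P(Mirard | evidence) = 0.21593 / 0.31835 ≈ 0.678.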